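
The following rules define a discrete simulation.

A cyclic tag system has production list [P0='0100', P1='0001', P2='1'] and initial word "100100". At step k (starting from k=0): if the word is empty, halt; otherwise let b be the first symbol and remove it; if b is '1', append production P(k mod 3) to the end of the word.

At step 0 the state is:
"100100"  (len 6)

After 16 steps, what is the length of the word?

3

[0] "100100"  (len 6)
[1] "001000100"  (len 9)
[2] "01000100"  (len 8)
[3] "1000100"  (len 7)
[4] "0001000100"  (len 10)
[5] "001000100"  (len 9)
[6] "01000100"  (len 8)
[7] "1000100"  (len 7)
[8] "0001000001"  (len 10)
[9] "001000001"  (len 9)
[10] "01000001"  (len 8)
[11] "1000001"  (len 7)
[12] "0000011"  (len 7)
[13] "000011"  (len 6)
[14] "00011"  (len 5)
[15] "0011"  (len 4)
[16] "011"  (len 3)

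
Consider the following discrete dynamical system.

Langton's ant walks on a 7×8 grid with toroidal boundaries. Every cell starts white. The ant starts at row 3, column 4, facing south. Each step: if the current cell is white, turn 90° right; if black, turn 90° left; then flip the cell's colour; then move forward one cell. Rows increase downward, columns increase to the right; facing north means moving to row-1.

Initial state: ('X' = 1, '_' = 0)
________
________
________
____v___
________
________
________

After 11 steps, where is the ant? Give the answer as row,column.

2,6

t=0: ________
________
________
____v___
________
________
________
t=1: ________
________
________
___<X___
________
________
________
t=2: ________
________
___^____
___XX___
________
________
________
t=3: ________
________
___X>___
___XX___
________
________
________
t=4: ________
________
___XX___
___Xv___
________
________
________
t=5: ________
________
___XX___
___X_>__
________
________
________
t=6: ________
________
___XX___
___X_X__
_____v__
________
________
t=7: ________
________
___XX___
___X_X__
____<X__
________
________
t=8: ________
________
___XX___
___X^X__
____XX__
________
________
t=9: ________
________
___XX___
___XX>__
____XX__
________
________
t=10: ________
________
___XX^__
___XX___
____XX__
________
________
t=11: ________
________
___XXX>_
___XX___
____XX__
________
________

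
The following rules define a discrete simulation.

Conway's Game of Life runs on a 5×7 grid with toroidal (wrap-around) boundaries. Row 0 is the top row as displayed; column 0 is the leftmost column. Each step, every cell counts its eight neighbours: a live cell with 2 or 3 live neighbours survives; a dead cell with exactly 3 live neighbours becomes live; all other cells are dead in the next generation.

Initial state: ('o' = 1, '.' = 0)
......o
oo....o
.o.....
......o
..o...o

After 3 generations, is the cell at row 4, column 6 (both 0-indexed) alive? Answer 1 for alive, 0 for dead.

0

0) ......o
oo....o
.o.....
......o
..o...o
1) .o...oo
.o....o
.o....o
o......
o....oo
2) .o.....
.oo...o
.o....o
.o...o.
.o...o.
3) .o.....
.oo....
.o...oo
.oo..oo
ooo....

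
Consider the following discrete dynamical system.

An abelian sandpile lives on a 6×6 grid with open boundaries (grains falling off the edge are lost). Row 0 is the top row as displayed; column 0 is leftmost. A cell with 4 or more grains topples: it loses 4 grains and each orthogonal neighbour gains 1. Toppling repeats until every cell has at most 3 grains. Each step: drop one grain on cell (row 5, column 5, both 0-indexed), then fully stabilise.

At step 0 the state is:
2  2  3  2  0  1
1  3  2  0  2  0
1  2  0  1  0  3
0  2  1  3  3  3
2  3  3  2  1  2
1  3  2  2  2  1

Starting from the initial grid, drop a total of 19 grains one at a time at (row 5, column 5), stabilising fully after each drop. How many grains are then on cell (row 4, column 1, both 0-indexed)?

[0] 2  2  3  2  0  1
1  3  2  0  2  0
1  2  0  1  0  3
0  2  1  3  3  3
2  3  3  2  1  2
1  3  2  2  2  1
[1] 2  2  3  2  0  1
1  3  2  0  2  0
1  2  0  1  0  3
0  2  1  3  3  3
2  3  3  2  1  2
1  3  2  2  2  2
[2] 2  2  3  2  0  1
1  3  2  0  2  0
1  2  0  1  0  3
0  2  1  3  3  3
2  3  3  2  1  2
1  3  2  2  2  3
[3] 2  2  3  2  0  1
1  3  2  0  2  0
1  2  0  1  0  3
0  2  1  3  3  3
2  3  3  2  1  3
1  3  2  2  3  0
[4] 2  2  3  2  0  1
1  3  2  0  2  0
1  2  0  1  0  3
0  2  1  3  3  3
2  3  3  2  1  3
1  3  2  2  3  1
[5] 2  2  3  2  0  1
1  3  2  0  2  0
1  2  0  1  0  3
0  2  1  3  3  3
2  3  3  2  1  3
1  3  2  2  3  2
[6] 2  2  3  2  0  1
1  3  2  0  2  0
1  2  0  1  0  3
0  2  1  3  3  3
2  3  3  2  1  3
1  3  2  2  3  3
[7] 2  2  3  2  0  1
1  3  2  0  2  1
1  2  0  2  2  0
0  3  3  1  2  2
3  1  2  2  1  2
2  1  1  1  2  2
[8] 2  2  3  2  0  1
1  3  2  0  2  1
1  2  0  2  2  0
0  3  3  1  2  2
3  1  2  2  1  2
2  1  1  1  2  3
[9] 2  2  3  2  0  1
1  3  2  0  2  1
1  2  0  2  2  0
0  3  3  1  2  2
3  1  2  2  1  3
2  1  1  1  3  0
[10] 2  2  3  2  0  1
1  3  2  0  2  1
1  2  0  2  2  0
0  3  3  1  2  2
3  1  2  2  1  3
2  1  1  1  3  1
[11] 2  2  3  2  0  1
1  3  2  0  2  1
1  2  0  2  2  0
0  3  3  1  2  2
3  1  2  2  1  3
2  1  1  1  3  2
[12] 2  2  3  2  0  1
1  3  2  0  2  1
1  2  0  2  2  0
0  3  3  1  2  2
3  1  2  2  1  3
2  1  1  1  3  3
[13] 2  2  3  2  0  1
1  3  2  0  2  1
1  2  0  2  2  0
0  3  3  1  2  3
3  1  2  2  3  0
2  1  1  2  0  2
[14] 2  2  3  2  0  1
1  3  2  0  2  1
1  2  0  2  2  0
0  3  3  1  2  3
3  1  2  2  3  0
2  1  1  2  0  3
[15] 2  2  3  2  0  1
1  3  2  0  2  1
1  2  0  2  2  0
0  3  3  1  2  3
3  1  2  2  3  1
2  1  1  2  1  0
[16] 2  2  3  2  0  1
1  3  2  0  2  1
1  2  0  2  2  0
0  3  3  1  2  3
3  1  2  2  3  1
2  1  1  2  1  1
[17] 2  2  3  2  0  1
1  3  2  0  2  1
1  2  0  2  2  0
0  3  3  1  2  3
3  1  2  2  3  1
2  1  1  2  1  2
[18] 2  2  3  2  0  1
1  3  2  0  2  1
1  2  0  2  2  0
0  3  3  1  2  3
3  1  2  2  3  1
2  1  1  2  1  3
[19] 2  2  3  2  0  1
1  3  2  0  2  1
1  2  0  2  2  0
0  3  3  1  2  3
3  1  2  2  3  2
2  1  1  2  2  0

1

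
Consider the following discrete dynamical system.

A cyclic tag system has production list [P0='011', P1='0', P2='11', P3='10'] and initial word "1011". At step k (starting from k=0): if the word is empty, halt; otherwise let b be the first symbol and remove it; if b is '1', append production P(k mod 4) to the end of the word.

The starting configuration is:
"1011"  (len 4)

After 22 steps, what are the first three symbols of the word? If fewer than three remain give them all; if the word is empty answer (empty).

101

gen 0: "1011"  (len 4)
gen 1: "011011"  (len 6)
gen 2: "11011"  (len 5)
gen 3: "101111"  (len 6)
gen 4: "0111110"  (len 7)
gen 5: "111110"  (len 6)
gen 6: "111100"  (len 6)
gen 7: "1110011"  (len 7)
gen 8: "11001110"  (len 8)
gen 9: "1001110011"  (len 10)
gen 10: "0011100110"  (len 10)
gen 11: "011100110"  (len 9)
gen 12: "11100110"  (len 8)
gen 13: "1100110011"  (len 10)
gen 14: "1001100110"  (len 10)
gen 15: "00110011011"  (len 11)
gen 16: "0110011011"  (len 10)
gen 17: "110011011"  (len 9)
gen 18: "100110110"  (len 9)
gen 19: "0011011011"  (len 10)
gen 20: "011011011"  (len 9)
gen 21: "11011011"  (len 8)
gen 22: "10110110"  (len 8)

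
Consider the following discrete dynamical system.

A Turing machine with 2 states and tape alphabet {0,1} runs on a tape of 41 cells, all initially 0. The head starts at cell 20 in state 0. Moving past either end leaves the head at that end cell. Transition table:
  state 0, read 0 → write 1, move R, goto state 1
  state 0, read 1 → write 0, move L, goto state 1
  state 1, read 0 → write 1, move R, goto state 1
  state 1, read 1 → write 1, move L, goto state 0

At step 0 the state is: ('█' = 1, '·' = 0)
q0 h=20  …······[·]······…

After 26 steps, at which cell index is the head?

0) q0 h=20  …······[·]······…
1) q1 h=21  …·····█[·]······…
2) q1 h=22  …····██[·]······…
3) q1 h=23  …···███[·]······…
4) q1 h=24  …··████[·]······…
5) q1 h=25  …·█████[·]······…
6) q1 h=26  …██████[·]······…
7) q1 h=27  …██████[·]······…
8) q1 h=28  …██████[·]······…
9) q1 h=29  …██████[·]······…
10) q1 h=30  …██████[·]······…
11) q1 h=31  …██████[·]······…
12) q1 h=32  …██████[·]······…
13) q1 h=33  …██████[·]······…
14) q1 h=34  …██████[·]······|
15) q1 h=35  …██████[·]·····|
16) q1 h=36  …██████[·]····|
17) q1 h=37  …██████[·]···|
18) q1 h=38  …██████[·]··|
19) q1 h=39  …██████[·]·|
20) q1 h=40  …██████[·]|
21) q1 h=40  …██████[█]|
22) q0 h=39  …██████[█]█|
23) q1 h=38  …██████[█]·█|
24) q0 h=37  …██████[█]█·█|
25) q1 h=36  …██████[█]·█·█|
26) q0 h=35  …██████[█]█·█·█|

35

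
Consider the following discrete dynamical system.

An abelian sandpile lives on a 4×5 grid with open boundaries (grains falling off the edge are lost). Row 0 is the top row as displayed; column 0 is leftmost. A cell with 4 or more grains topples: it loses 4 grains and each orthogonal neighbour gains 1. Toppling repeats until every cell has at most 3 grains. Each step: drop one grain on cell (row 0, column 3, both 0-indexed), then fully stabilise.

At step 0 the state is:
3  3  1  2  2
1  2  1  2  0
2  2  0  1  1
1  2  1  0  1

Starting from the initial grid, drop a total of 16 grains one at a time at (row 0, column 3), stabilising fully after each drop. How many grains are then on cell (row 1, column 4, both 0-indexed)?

2

step 0: 3  3  1  2  2
1  2  1  2  0
2  2  0  1  1
1  2  1  0  1
step 1: 3  3  1  3  2
1  2  1  2  0
2  2  0  1  1
1  2  1  0  1
step 2: 3  3  2  0  3
1  2  1  3  0
2  2  0  1  1
1  2  1  0  1
step 3: 3  3  2  1  3
1  2  1  3  0
2  2  0  1  1
1  2  1  0  1
step 4: 3  3  2  2  3
1  2  1  3  0
2  2  0  1  1
1  2  1  0  1
step 5: 3  3  2  3  3
1  2  1  3  0
2  2  0  1  1
1  2  1  0  1
step 6: 3  3  3  2  0
1  2  2  0  2
2  2  0  2  1
1  2  1  0  1
step 7: 3  3  3  3  0
1  2  2  0  2
2  2  0  2  1
1  2  1  0  1
step 8: 0  1  1  1  1
2  3  3  1  2
2  2  0  2  1
1  2  1  0  1
step 9: 0  1  1  2  1
2  3  3  1  2
2  2  0  2  1
1  2  1  0  1
step 10: 0  1  1  3  1
2  3  3  1  2
2  2  0  2  1
1  2  1  0  1
step 11: 0  1  2  0  2
2  3  3  2  2
2  2  0  2  1
1  2  1  0  1
step 12: 0  1  2  1  2
2  3  3  2  2
2  2  0  2  1
1  2  1  0  1
step 13: 0  1  2  2  2
2  3  3  2  2
2  2  0  2  1
1  2  1  0  1
step 14: 0  1  2  3  2
2  3  3  2  2
2  2  0  2  1
1  2  1  0  1
step 15: 0  1  3  0  3
2  3  3  3  2
2  2  0  2  1
1  2  1  0  1
step 16: 0  1  3  1  3
2  3  3  3  2
2  2  0  2  1
1  2  1  0  1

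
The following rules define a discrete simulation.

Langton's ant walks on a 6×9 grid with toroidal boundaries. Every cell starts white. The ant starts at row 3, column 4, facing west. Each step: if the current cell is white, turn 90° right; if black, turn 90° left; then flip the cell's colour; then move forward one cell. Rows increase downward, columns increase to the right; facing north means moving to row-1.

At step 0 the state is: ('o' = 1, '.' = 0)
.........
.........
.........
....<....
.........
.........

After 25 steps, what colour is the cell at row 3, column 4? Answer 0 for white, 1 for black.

0

step 0: .........
.........
.........
....<....
.........
.........
step 1: .........
.........
....^....
....o....
.........
.........
step 2: .........
.........
....o>...
....o....
.........
.........
step 3: .........
.........
....oo...
....ov...
.........
.........
step 4: .........
.........
....oo...
....<o...
.........
.........
step 5: .........
.........
....oo...
.....o...
....v....
.........
step 6: .........
.........
....oo...
.....o...
...<o....
.........
step 7: .........
.........
....oo...
...^.o...
...oo....
.........
step 8: .........
.........
....oo...
...o>o...
...oo....
.........
step 9: .........
.........
....oo...
...ooo...
...ov....
.........
step 10: .........
.........
....oo...
...ooo...
...o.>...
.........
step 11: .........
.........
....oo...
...ooo...
...o.o...
.....v...
step 12: .........
.........
....oo...
...ooo...
...o.o...
....<o...
step 13: .........
.........
....oo...
...ooo...
...o^o...
....oo...
step 14: .........
.........
....oo...
...ooo...
...oo>...
....oo...
step 15: .........
.........
....oo...
...oo^...
...oo....
....oo...
step 16: .........
.........
....oo...
...o<....
...oo....
....oo...
step 17: .........
.........
....oo...
...o.....
...ov....
....oo...
step 18: .........
.........
....oo...
...o.....
...o.>...
....oo...
step 19: .........
.........
....oo...
...o.....
...o.o...
....ov...
step 20: .........
.........
....oo...
...o.....
...o.o...
....o.>..
step 21: ......v..
.........
....oo...
...o.....
...o.o...
....o.o..
step 22: .....<o..
.........
....oo...
...o.....
...o.o...
....o.o..
step 23: .....oo..
.........
....oo...
...o.....
...o.o...
....o^o..
step 24: .....oo..
.........
....oo...
...o.....
...o.o...
....oo>..
step 25: .....oo..
.........
....oo...
...o.....
...o.o^..
....oo...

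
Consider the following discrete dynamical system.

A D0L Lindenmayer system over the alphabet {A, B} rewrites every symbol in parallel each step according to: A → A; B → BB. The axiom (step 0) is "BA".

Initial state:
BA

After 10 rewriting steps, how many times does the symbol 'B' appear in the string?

k=0  BA
k=1  BBA
k=2  BBBBA
k=3  BBBBBBBBA
k=4  BBBBBBBBBBBBBBBBA
k=5  BBBBBBBBBBBBBBBBBBBBBBBBBBBBBBBBA
k=6  BBBBBBBBBBBBBBBBBBBBBBBBBBBBBBBBBBBBBBBBBBBBBBBBBBBBBBBBBBBBBBBBA
k=7  BBBBBBBBBBBBBBBBBBBBBBBBBBBBBBBBBBBBBBBBBBBBBBBBBBBBBBBBBB…BBBBBBBBBBBBBBBBBBBBBBBBBBBBBBBBBBBBBBBBBBBBBBBBBBBBBBBBBA  (len 129)
k=8  BBBBBBBBBBBBBBBBBBBBBBBBBBBBBBBBBBBBBBBBBBBBBBBBBBBBBBBBBB…BBBBBBBBBBBBBBBBBBBBBBBBBBBBBBBBBBBBBBBBBBBBBBBBBBBBBBBBBA  (len 257)
k=9  BBBBBBBBBBBBBBBBBBBBBBBBBBBBBBBBBBBBBBBBBBBBBBBBBBBBBBBBBB…BBBBBBBBBBBBBBBBBBBBBBBBBBBBBBBBBBBBBBBBBBBBBBBBBBBBBBBBBA  (len 513)
k=10  BBBBBBBBBBBBBBBBBBBBBBBBBBBBBBBBBBBBBBBBBBBBBBBBBBBBBBBBBB…BBBBBBBBBBBBBBBBBBBBBBBBBBBBBBBBBBBBBBBBBBBBBBBBBBBBBBBBBA  (len 1025)

1024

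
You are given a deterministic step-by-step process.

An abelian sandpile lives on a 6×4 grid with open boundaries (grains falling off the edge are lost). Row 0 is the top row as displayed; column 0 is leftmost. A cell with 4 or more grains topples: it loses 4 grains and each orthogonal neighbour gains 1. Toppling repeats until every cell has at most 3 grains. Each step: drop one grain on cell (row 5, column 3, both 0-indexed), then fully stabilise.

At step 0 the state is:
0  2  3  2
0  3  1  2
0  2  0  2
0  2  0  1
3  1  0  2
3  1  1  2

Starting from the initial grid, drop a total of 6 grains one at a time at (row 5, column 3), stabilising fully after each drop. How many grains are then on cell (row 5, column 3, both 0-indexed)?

1

t=0: 0  2  3  2
0  3  1  2
0  2  0  2
0  2  0  1
3  1  0  2
3  1  1  2
t=1: 0  2  3  2
0  3  1  2
0  2  0  2
0  2  0  1
3  1  0  2
3  1  1  3
t=2: 0  2  3  2
0  3  1  2
0  2  0  2
0  2  0  1
3  1  0  3
3  1  2  0
t=3: 0  2  3  2
0  3  1  2
0  2  0  2
0  2  0  1
3  1  0  3
3  1  2  1
t=4: 0  2  3  2
0  3  1  2
0  2  0  2
0  2  0  1
3  1  0  3
3  1  2  2
t=5: 0  2  3  2
0  3  1  2
0  2  0  2
0  2  0  1
3  1  0  3
3  1  2  3
t=6: 0  2  3  2
0  3  1  2
0  2  0  2
0  2  0  2
3  1  1  0
3  1  3  1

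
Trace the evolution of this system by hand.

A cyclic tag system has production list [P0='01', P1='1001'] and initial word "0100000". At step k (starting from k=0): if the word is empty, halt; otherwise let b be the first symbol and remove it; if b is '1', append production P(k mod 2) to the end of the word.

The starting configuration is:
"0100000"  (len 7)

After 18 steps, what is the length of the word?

11

k=0  "0100000"  (len 7)
k=1  "100000"  (len 6)
k=2  "000001001"  (len 9)
k=3  "00001001"  (len 8)
k=4  "0001001"  (len 7)
k=5  "001001"  (len 6)
k=6  "01001"  (len 5)
k=7  "1001"  (len 4)
k=8  "0011001"  (len 7)
k=9  "011001"  (len 6)
k=10  "11001"  (len 5)
k=11  "100101"  (len 6)
k=12  "001011001"  (len 9)
k=13  "01011001"  (len 8)
k=14  "1011001"  (len 7)
k=15  "01100101"  (len 8)
k=16  "1100101"  (len 7)
k=17  "10010101"  (len 8)
k=18  "00101011001"  (len 11)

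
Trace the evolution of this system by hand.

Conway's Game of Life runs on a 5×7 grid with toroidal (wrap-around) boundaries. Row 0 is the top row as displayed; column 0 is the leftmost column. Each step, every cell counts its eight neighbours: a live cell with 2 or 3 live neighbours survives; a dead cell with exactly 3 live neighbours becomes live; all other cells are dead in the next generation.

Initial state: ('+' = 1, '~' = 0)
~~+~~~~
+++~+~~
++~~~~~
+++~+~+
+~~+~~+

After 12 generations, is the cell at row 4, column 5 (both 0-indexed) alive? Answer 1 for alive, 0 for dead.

0

t=0: ~~+~~~~
+++~+~~
++~~~~~
+++~+~+
+~~+~~+
t=1: ~~+~~~+
+~++~~~
~~~~~+~
~~++~+~
~~~+~++
t=2: +++~+++
~+++~~+
~+~~~~+
~~++~+~
~~~+~++
t=3: ~~~~~~~
~~~++~~
~+~~+++
+~++~+~
~~~~~~~
t=4: ~~~~~~~
~~~++~~
++~~~~+
++++~+~
~~~~~~~
t=5: ~~~~~~~
+~~~~~~
~~~~~++
~~+~~~~
~++~~~~
t=6: ~+~~~~~
~~~~~~+
~~~~~~+
~++~~~~
~++~~~~
t=7: +++~~~~
+~~~~~~
+~~~~~~
+++~~~~
+~~~~~~
t=8: +~~~~~+
+~~~~~+
+~~~~~+
+~~~~~+
~~~~~~+
t=9: ~~~~~+~
~+~~~+~
~+~~~+~
~~~~~+~
~~~~~+~
t=10: ~~~~+++
~~~~+++
~~~~+++
~~~~+++
~~~~+++
t=11: +~~+~~~
+~~+~~~
+~~+~~~
+~~+~~~
+~~+~~~
t=12: +++++~+
+++++~+
+++++~+
+++++~+
+++++~+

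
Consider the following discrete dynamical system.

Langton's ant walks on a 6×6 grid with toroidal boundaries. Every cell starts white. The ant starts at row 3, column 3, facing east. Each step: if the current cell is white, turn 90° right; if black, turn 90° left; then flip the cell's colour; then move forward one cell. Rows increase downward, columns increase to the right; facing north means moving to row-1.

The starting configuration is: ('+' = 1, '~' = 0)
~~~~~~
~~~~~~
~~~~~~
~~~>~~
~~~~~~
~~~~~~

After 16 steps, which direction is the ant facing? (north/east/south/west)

gen 0: ~~~~~~
~~~~~~
~~~~~~
~~~>~~
~~~~~~
~~~~~~
gen 1: ~~~~~~
~~~~~~
~~~~~~
~~~+~~
~~~v~~
~~~~~~
gen 2: ~~~~~~
~~~~~~
~~~~~~
~~~+~~
~~<+~~
~~~~~~
gen 3: ~~~~~~
~~~~~~
~~~~~~
~~^+~~
~~++~~
~~~~~~
gen 4: ~~~~~~
~~~~~~
~~~~~~
~~+>~~
~~++~~
~~~~~~
gen 5: ~~~~~~
~~~~~~
~~~^~~
~~+~~~
~~++~~
~~~~~~
gen 6: ~~~~~~
~~~~~~
~~~+>~
~~+~~~
~~++~~
~~~~~~
gen 7: ~~~~~~
~~~~~~
~~~++~
~~+~v~
~~++~~
~~~~~~
gen 8: ~~~~~~
~~~~~~
~~~++~
~~+<+~
~~++~~
~~~~~~
gen 9: ~~~~~~
~~~~~~
~~~^+~
~~+++~
~~++~~
~~~~~~
gen 10: ~~~~~~
~~~~~~
~~<~+~
~~+++~
~~++~~
~~~~~~
gen 11: ~~~~~~
~~^~~~
~~+~+~
~~+++~
~~++~~
~~~~~~
gen 12: ~~~~~~
~~+>~~
~~+~+~
~~+++~
~~++~~
~~~~~~
gen 13: ~~~~~~
~~++~~
~~+v+~
~~+++~
~~++~~
~~~~~~
gen 14: ~~~~~~
~~++~~
~~<++~
~~+++~
~~++~~
~~~~~~
gen 15: ~~~~~~
~~++~~
~~~++~
~~v++~
~~++~~
~~~~~~
gen 16: ~~~~~~
~~++~~
~~~++~
~~~>+~
~~++~~
~~~~~~

east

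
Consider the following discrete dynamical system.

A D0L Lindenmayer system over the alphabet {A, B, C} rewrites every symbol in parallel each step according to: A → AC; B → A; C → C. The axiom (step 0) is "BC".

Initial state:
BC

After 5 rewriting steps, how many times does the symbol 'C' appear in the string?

5

0) BC
1) AC
2) ACC
3) ACCC
4) ACCCC
5) ACCCCC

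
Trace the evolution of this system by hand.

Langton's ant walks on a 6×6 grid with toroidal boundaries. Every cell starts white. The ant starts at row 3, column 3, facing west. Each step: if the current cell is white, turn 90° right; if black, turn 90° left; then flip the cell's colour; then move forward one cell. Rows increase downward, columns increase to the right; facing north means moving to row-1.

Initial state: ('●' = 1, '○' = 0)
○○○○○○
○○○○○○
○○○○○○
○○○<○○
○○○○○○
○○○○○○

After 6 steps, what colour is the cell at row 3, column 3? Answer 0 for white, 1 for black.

0) ○○○○○○
○○○○○○
○○○○○○
○○○<○○
○○○○○○
○○○○○○
1) ○○○○○○
○○○○○○
○○○^○○
○○○●○○
○○○○○○
○○○○○○
2) ○○○○○○
○○○○○○
○○○●>○
○○○●○○
○○○○○○
○○○○○○
3) ○○○○○○
○○○○○○
○○○●●○
○○○●v○
○○○○○○
○○○○○○
4) ○○○○○○
○○○○○○
○○○●●○
○○○<●○
○○○○○○
○○○○○○
5) ○○○○○○
○○○○○○
○○○●●○
○○○○●○
○○○v○○
○○○○○○
6) ○○○○○○
○○○○○○
○○○●●○
○○○○●○
○○<●○○
○○○○○○

0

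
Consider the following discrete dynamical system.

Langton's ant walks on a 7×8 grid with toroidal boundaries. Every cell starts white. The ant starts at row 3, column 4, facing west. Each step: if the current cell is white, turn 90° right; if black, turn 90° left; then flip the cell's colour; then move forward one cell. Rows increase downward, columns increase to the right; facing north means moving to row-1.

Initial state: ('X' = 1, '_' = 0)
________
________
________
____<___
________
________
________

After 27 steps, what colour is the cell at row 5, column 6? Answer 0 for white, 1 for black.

step 0: ________
________
________
____<___
________
________
________
step 1: ________
________
____^___
____X___
________
________
________
step 2: ________
________
____X>__
____X___
________
________
________
step 3: ________
________
____XX__
____Xv__
________
________
________
step 4: ________
________
____XX__
____<X__
________
________
________
step 5: ________
________
____XX__
_____X__
____v___
________
________
step 6: ________
________
____XX__
_____X__
___<X___
________
________
step 7: ________
________
____XX__
___^_X__
___XX___
________
________
step 8: ________
________
____XX__
___X>X__
___XX___
________
________
step 9: ________
________
____XX__
___XXX__
___Xv___
________
________
step 10: ________
________
____XX__
___XXX__
___X_>__
________
________
step 11: ________
________
____XX__
___XXX__
___X_X__
_____v__
________
step 12: ________
________
____XX__
___XXX__
___X_X__
____<X__
________
step 13: ________
________
____XX__
___XXX__
___X^X__
____XX__
________
step 14: ________
________
____XX__
___XXX__
___XX>__
____XX__
________
step 15: ________
________
____XX__
___XX^__
___XX___
____XX__
________
step 16: ________
________
____XX__
___X<___
___XX___
____XX__
________
step 17: ________
________
____XX__
___X____
___Xv___
____XX__
________
step 18: ________
________
____XX__
___X____
___X_>__
____XX__
________
step 19: ________
________
____XX__
___X____
___X_X__
____Xv__
________
step 20: ________
________
____XX__
___X____
___X_X__
____X_>_
________
step 21: ________
________
____XX__
___X____
___X_X__
____X_X_
______v_
step 22: ________
________
____XX__
___X____
___X_X__
____X_X_
_____<X_
step 23: ________
________
____XX__
___X____
___X_X__
____X^X_
_____XX_
step 24: ________
________
____XX__
___X____
___X_X__
____XX>_
_____XX_
step 25: ________
________
____XX__
___X____
___X_X^_
____XX__
_____XX_
step 26: ________
________
____XX__
___X____
___X_XX>
____XX__
_____XX_
step 27: ________
________
____XX__
___X____
___X_XXX
____XX_v
_____XX_

0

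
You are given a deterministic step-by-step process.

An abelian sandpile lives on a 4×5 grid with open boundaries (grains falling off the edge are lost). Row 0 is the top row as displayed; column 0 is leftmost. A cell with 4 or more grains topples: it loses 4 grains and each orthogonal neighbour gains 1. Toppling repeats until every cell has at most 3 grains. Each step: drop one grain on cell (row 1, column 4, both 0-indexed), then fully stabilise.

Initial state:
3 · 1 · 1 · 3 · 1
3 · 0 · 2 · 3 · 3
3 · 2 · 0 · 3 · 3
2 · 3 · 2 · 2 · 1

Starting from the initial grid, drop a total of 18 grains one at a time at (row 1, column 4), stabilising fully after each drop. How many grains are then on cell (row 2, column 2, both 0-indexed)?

3

0) 3 · 1 · 1 · 3 · 1
3 · 0 · 2 · 3 · 3
3 · 2 · 0 · 3 · 3
2 · 3 · 2 · 2 · 1
1) 3 · 1 · 2 · 0 · 3
3 · 0 · 3 · 2 · 2
3 · 2 · 1 · 1 · 1
2 · 3 · 2 · 3 · 2
2) 3 · 1 · 2 · 0 · 3
3 · 0 · 3 · 2 · 3
3 · 2 · 1 · 1 · 1
2 · 3 · 2 · 3 · 2
3) 3 · 1 · 2 · 1 · 0
3 · 0 · 3 · 3 · 1
3 · 2 · 1 · 1 · 2
2 · 3 · 2 · 3 · 2
4) 3 · 1 · 2 · 1 · 0
3 · 0 · 3 · 3 · 2
3 · 2 · 1 · 1 · 2
2 · 3 · 2 · 3 · 2
5) 3 · 1 · 2 · 1 · 0
3 · 0 · 3 · 3 · 3
3 · 2 · 1 · 1 · 2
2 · 3 · 2 · 3 · 2
6) 3 · 1 · 3 · 2 · 1
3 · 1 · 0 · 1 · 1
3 · 2 · 2 · 2 · 3
2 · 3 · 2 · 3 · 2
7) 3 · 1 · 3 · 2 · 1
3 · 1 · 0 · 1 · 2
3 · 2 · 2 · 2 · 3
2 · 3 · 2 · 3 · 2
8) 3 · 1 · 3 · 2 · 1
3 · 1 · 0 · 1 · 3
3 · 2 · 2 · 2 · 3
2 · 3 · 2 · 3 · 2
9) 3 · 1 · 3 · 2 · 2
3 · 1 · 0 · 2 · 1
3 · 2 · 2 · 3 · 0
2 · 3 · 2 · 3 · 3
10) 3 · 1 · 3 · 2 · 2
3 · 1 · 0 · 2 · 2
3 · 2 · 2 · 3 · 0
2 · 3 · 2 · 3 · 3
11) 3 · 1 · 3 · 2 · 2
3 · 1 · 0 · 2 · 3
3 · 2 · 2 · 3 · 0
2 · 3 · 2 · 3 · 3
12) 3 · 1 · 3 · 2 · 3
3 · 1 · 0 · 3 · 0
3 · 2 · 2 · 3 · 1
2 · 3 · 2 · 3 · 3
13) 3 · 1 · 3 · 2 · 3
3 · 1 · 0 · 3 · 1
3 · 2 · 2 · 3 · 1
2 · 3 · 2 · 3 · 3
14) 3 · 1 · 3 · 2 · 3
3 · 1 · 0 · 3 · 2
3 · 2 · 2 · 3 · 1
2 · 3 · 2 · 3 · 3
15) 3 · 1 · 3 · 2 · 3
3 · 1 · 0 · 3 · 3
3 · 2 · 2 · 3 · 1
2 · 3 · 2 · 3 · 3
16) 3 · 2 · 0 · 1 · 1
3 · 1 · 2 · 2 · 3
3 · 2 · 3 · 2 · 0
2 · 3 · 3 · 1 · 1
17) 3 · 2 · 0 · 1 · 2
3 · 1 · 2 · 3 · 0
3 · 2 · 3 · 2 · 1
2 · 3 · 3 · 1 · 1
18) 3 · 2 · 0 · 1 · 2
3 · 1 · 2 · 3 · 1
3 · 2 · 3 · 2 · 1
2 · 3 · 3 · 1 · 1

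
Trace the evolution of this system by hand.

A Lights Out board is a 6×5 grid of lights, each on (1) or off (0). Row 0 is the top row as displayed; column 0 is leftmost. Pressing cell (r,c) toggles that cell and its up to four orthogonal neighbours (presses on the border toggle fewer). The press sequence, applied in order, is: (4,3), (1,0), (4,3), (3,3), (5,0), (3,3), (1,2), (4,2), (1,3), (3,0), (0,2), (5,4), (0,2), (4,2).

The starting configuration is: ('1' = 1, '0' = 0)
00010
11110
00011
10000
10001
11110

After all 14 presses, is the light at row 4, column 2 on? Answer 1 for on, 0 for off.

0

[0] 00010
11110
00011
10000
10001
11110
[1] 00010
11110
00011
10010
10110
11100
[2] 10010
00110
10011
10010
10110
11100
[3] 10010
00110
10011
10000
10001
11110
[4] 10010
00110
10001
10111
10011
11110
[5] 10010
00110
10001
10111
00011
00110
[6] 10010
00110
10011
10000
00001
00110
[7] 10110
01000
10111
10000
00001
00110
[8] 10110
01000
10111
10100
01111
00010
[9] 10100
01111
10101
10100
01111
00010
[10] 10100
01111
00101
01100
11111
00010
[11] 11010
01011
00101
01100
11111
00010
[12] 11010
01011
00101
01100
11110
00001
[13] 10100
01111
00101
01100
11110
00001
[14] 10100
01111
00101
01000
10000
00101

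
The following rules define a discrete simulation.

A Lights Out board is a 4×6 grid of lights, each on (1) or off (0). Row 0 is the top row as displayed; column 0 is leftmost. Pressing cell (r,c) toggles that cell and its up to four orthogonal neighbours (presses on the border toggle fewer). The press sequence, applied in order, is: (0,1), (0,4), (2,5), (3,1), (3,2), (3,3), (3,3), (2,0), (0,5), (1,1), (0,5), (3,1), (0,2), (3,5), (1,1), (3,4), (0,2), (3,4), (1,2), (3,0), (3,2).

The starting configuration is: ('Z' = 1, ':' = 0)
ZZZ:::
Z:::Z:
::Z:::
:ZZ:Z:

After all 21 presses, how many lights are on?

10

gen 0: ZZZ:::
Z:::Z:
::Z:::
:ZZ:Z:
gen 1: ::::::
ZZ::Z:
::Z:::
:ZZ:Z:
gen 2: :::ZZZ
ZZ::::
::Z:::
:ZZ:Z:
gen 3: :::ZZZ
ZZ:::Z
::Z:ZZ
:ZZ:ZZ
gen 4: :::ZZZ
ZZ:::Z
:ZZ:ZZ
Z:::ZZ
gen 5: :::ZZZ
ZZ:::Z
:Z::ZZ
ZZZZZZ
gen 6: :::ZZZ
ZZ:::Z
:Z:ZZZ
ZZ:::Z
gen 7: :::ZZZ
ZZ:::Z
:Z::ZZ
ZZZZZZ
gen 8: :::ZZZ
:Z:::Z
Z:::ZZ
:ZZZZZ
gen 9: :::Z::
:Z::::
Z:::ZZ
:ZZZZZ
gen 10: :Z:Z::
Z:Z:::
ZZ::ZZ
:ZZZZZ
gen 11: :Z:ZZZ
Z:Z::Z
ZZ::ZZ
:ZZZZZ
gen 12: :Z:ZZZ
Z:Z::Z
Z:::ZZ
Z::ZZZ
gen 13: ::Z:ZZ
Z::::Z
Z:::ZZ
Z::ZZZ
gen 14: ::Z:ZZ
Z::::Z
Z:::Z:
Z::Z::
gen 15: :ZZ:ZZ
:ZZ::Z
ZZ::Z:
Z::Z::
gen 16: :ZZ:ZZ
:ZZ::Z
ZZ::::
Z:::ZZ
gen 17: :::ZZZ
:Z:::Z
ZZ::::
Z:::ZZ
gen 18: :::ZZZ
:Z:::Z
ZZ::Z:
Z::Z::
gen 19: ::ZZZZ
::ZZ:Z
ZZZ:Z:
Z::Z::
gen 20: ::ZZZZ
::ZZ:Z
:ZZ:Z:
:Z:Z::
gen 21: ::ZZZZ
::ZZ:Z
:Z::Z:
::Z:::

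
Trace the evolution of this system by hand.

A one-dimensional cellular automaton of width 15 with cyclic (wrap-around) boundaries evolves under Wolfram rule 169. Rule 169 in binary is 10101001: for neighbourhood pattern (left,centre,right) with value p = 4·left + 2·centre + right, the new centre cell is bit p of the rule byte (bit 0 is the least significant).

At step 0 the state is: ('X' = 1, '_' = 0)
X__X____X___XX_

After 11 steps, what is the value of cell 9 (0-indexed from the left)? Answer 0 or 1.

t=0: X__X____X___XX_
t=1: _____XX___X_X_X
t=2: _XXX_X__X__X_X_
t=3: _XX_X_______X__
t=4: _X_X__XXXXX___X
t=5: X_X___XXXX__X__
t=6: _X__X_XXX______
t=7: _____XXX__XXXXX
t=8: _XXX_XX___XXXX_
t=9: _XX_XX__X_XXX__
t=10: _X_XX____XXX__X
t=11: X_XX__XX_XX____

1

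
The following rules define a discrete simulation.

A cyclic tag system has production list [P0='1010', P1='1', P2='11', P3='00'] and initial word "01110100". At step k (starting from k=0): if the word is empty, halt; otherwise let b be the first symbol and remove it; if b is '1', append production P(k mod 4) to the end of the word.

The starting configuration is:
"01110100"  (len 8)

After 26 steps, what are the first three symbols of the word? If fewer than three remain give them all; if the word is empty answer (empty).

k=0  "01110100"  (len 8)
k=1  "1110100"  (len 7)
k=2  "1101001"  (len 7)
k=3  "10100111"  (len 8)
k=4  "010011100"  (len 9)
k=5  "10011100"  (len 8)
k=6  "00111001"  (len 8)
k=7  "0111001"  (len 7)
k=8  "111001"  (len 6)
k=9  "110011010"  (len 9)
k=10  "100110101"  (len 9)
k=11  "0011010111"  (len 10)
k=12  "011010111"  (len 9)
k=13  "11010111"  (len 8)
k=14  "10101111"  (len 8)
k=15  "010111111"  (len 9)
k=16  "10111111"  (len 8)
k=17  "01111111010"  (len 11)
k=18  "1111111010"  (len 10)
k=19  "11111101011"  (len 11)
k=20  "111110101100"  (len 12)
k=21  "111101011001010"  (len 15)
k=22  "111010110010101"  (len 15)
k=23  "1101011001010111"  (len 16)
k=24  "10101100101011100"  (len 17)
k=25  "01011001010111001010"  (len 20)
k=26  "1011001010111001010"  (len 19)

101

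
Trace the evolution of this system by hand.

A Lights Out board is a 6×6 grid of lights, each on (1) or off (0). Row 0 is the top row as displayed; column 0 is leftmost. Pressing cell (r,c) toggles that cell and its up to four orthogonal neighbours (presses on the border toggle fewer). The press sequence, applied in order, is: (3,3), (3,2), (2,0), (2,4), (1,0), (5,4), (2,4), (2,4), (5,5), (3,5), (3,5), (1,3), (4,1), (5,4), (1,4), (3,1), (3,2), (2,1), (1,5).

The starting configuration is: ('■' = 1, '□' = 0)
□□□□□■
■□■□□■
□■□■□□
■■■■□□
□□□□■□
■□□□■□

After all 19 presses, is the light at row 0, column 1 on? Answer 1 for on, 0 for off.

step 0: □□□□□■
■□■□□■
□■□■□□
■■■■□□
□□□□■□
■□□□■□
step 1: □□□□□■
■□■□□■
□■□□□□
■■□□■□
□□□■■□
■□□□■□
step 2: □□□□□■
■□■□□■
□■■□□□
■□■■■□
□□■■■□
■□□□■□
step 3: □□□□□■
□□■□□■
■□■□□□
□□■■■□
□□■■■□
■□□□■□
step 4: □□□□□■
□□■□■■
■□■■■■
□□■■□□
□□■■■□
■□□□■□
step 5: ■□□□□■
■■■□■■
□□■■■■
□□■■□□
□□■■■□
■□□□■□
step 6: ■□□□□■
■■■□■■
□□■■■■
□□■■□□
□□■■□□
■□□■□■
step 7: ■□□□□■
■■■□□■
□□■□□□
□□■■■□
□□■■□□
■□□■□■
step 8: ■□□□□■
■■■□■■
□□■■■■
□□■■□□
□□■■□□
■□□■□■
step 9: ■□□□□■
■■■□■■
□□■■■■
□□■■□□
□□■■□■
■□□■■□
step 10: ■□□□□■
■■■□■■
□□■■■□
□□■■■■
□□■■□□
■□□■■□
step 11: ■□□□□■
■■■□■■
□□■■■■
□□■■□□
□□■■□■
■□□■■□
step 12: ■□□■□■
■■□■□■
□□■□■■
□□■■□□
□□■■□■
■□□■■□
step 13: ■□□■□■
■■□■□■
□□■□■■
□■■■□□
■■□■□■
■■□■■□
step 14: ■□□■□■
■■□■□■
□□■□■■
□■■■□□
■■□■■■
■■□□□■
step 15: ■□□■■■
■■□□■□
□□■□□■
□■■■□□
■■□■■■
■■□□□■
step 16: ■□□■■■
■■□□■□
□■■□□■
■□□■□□
■□□■■■
■■□□□■
step 17: ■□□■■■
■■□□■□
□■□□□■
■■■□□□
■□■■■■
■■□□□■
step 18: ■□□■■■
■□□□■□
■□■□□■
■□■□□□
■□■■■■
■■□□□■
step 19: ■□□■■□
■□□□□■
■□■□□□
■□■□□□
■□■■■■
■■□□□■

0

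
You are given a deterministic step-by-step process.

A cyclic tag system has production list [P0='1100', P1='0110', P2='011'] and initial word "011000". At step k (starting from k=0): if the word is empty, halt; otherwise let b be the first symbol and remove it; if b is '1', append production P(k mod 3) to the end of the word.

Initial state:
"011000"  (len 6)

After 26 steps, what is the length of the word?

t=0: "011000"  (len 6)
t=1: "11000"  (len 5)
t=2: "10000110"  (len 8)
t=3: "0000110011"  (len 10)
t=4: "000110011"  (len 9)
t=5: "00110011"  (len 8)
t=6: "0110011"  (len 7)
t=7: "110011"  (len 6)
t=8: "100110110"  (len 9)
t=9: "00110110011"  (len 11)
t=10: "0110110011"  (len 10)
t=11: "110110011"  (len 9)
t=12: "10110011011"  (len 11)
t=13: "01100110111100"  (len 14)
t=14: "1100110111100"  (len 13)
t=15: "100110111100011"  (len 15)
t=16: "001101111000111100"  (len 18)
t=17: "01101111000111100"  (len 17)
t=18: "1101111000111100"  (len 16)
t=19: "1011110001111001100"  (len 19)
t=20: "0111100011110011000110"  (len 22)
t=21: "111100011110011000110"  (len 21)
t=22: "111000111100110001101100"  (len 24)
t=23: "110001111001100011011000110"  (len 27)
t=24: "10001111001100011011000110011"  (len 29)
t=25: "00011110011000110110001100111100"  (len 32)
t=26: "0011110011000110110001100111100"  (len 31)

31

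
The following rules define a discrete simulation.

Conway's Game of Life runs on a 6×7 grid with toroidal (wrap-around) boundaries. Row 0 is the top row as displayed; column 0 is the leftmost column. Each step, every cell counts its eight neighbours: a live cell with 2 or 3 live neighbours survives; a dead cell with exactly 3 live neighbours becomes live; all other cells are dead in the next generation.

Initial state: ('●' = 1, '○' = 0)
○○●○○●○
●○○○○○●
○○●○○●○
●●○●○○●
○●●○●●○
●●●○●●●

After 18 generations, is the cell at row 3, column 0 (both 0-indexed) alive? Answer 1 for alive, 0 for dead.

0

t=0: ○○●○○●○
●○○○○○●
○○●○○●○
●●○●○○●
○●●○●●○
●●●○●●●
t=1: ○○●●●○○
○●○○○●●
○○●○○●○
●○○●○○●
○○○○○○○
●○○○○○○
t=2: ●●●●●●●
○●○○○●●
○●●○●●○
○○○○○○●
●○○○○○●
○○○●○○○
t=3: ○●○●○○○
○○○○○○○
○●●○●○○
○●○○○○●
●○○○○○●
○○○●○○○
t=4: ○○●○○○○
○●○●○○○
●●●○○○○
○●●○○●●
●○○○○○●
●○●○○○○
t=5: ○○●●○○○
●○○●○○○
○○○●○○●
○○●○○●○
○○●○○●○
●○○○○○●
t=6: ●●●●○○●
○○○●●○○
○○●●●○●
○○●●●●●
○●○○○●○
○●●●○○●
t=7: ○○○○○●●
○○○○○○●
○○○○○○●
●●○○○○●
○●○○○○○
○○○●●●●
t=8: ●○○○○○○
●○○○○○●
○○○○○●●
○●○○○○●
○●●○●○○
●○○○●○●
t=9: ○●○○○●○
●○○○○●○
○○○○○●○
○●●○○○●
○●●●○○●
●○○●○●●
t=10: ○●○○○●○
○○○○●●○
●●○○○●○
○●○●○●●
○○○●●○○
○○○●○●○
t=11: ○○○○○●●
●●○○●●○
●●●○○○○
○●○●○●●
○○○●○○●
○○●●○●○
t=12: ●●●●○○○
○○●○●●○
○○○●○○○
○●○●●●●
●○○●○○●
○○●●○●○
t=13: ○○○○○●●
○○○○●○○
○○○○○○●
○○○●○●●
●●○○○○○
○○○○○○○
t=14: ○○○○○●○
○○○○○○●
○○○○●○●
○○○○○●●
●○○○○○●
●○○○○○●
t=15: ●○○○○●○
○○○○○○●
●○○○○○●
○○○○○○○
○○○○○○○
●○○○○●○
t=16: ●○○○○●○
○○○○○●○
●○○○○○●
○○○○○○○
○○○○○○○
○○○○○○○
t=17: ○○○○○○●
●○○○○●○
○○○○○○●
○○○○○○○
○○○○○○○
○○○○○○○
t=18: ○○○○○○●
●○○○○●○
○○○○○○●
○○○○○○○
○○○○○○○
○○○○○○○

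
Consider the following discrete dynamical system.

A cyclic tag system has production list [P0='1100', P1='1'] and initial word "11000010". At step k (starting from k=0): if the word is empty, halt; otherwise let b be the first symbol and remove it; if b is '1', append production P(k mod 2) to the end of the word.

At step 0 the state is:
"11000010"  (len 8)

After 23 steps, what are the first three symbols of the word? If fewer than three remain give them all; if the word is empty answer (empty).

100

step 0: "11000010"  (len 8)
step 1: "10000101100"  (len 11)
step 2: "00001011001"  (len 11)
step 3: "0001011001"  (len 10)
step 4: "001011001"  (len 9)
step 5: "01011001"  (len 8)
step 6: "1011001"  (len 7)
step 7: "0110011100"  (len 10)
step 8: "110011100"  (len 9)
step 9: "100111001100"  (len 12)
step 10: "001110011001"  (len 12)
step 11: "01110011001"  (len 11)
step 12: "1110011001"  (len 10)
step 13: "1100110011100"  (len 13)
step 14: "1001100111001"  (len 13)
step 15: "0011001110011100"  (len 16)
step 16: "011001110011100"  (len 15)
step 17: "11001110011100"  (len 14)
step 18: "10011100111001"  (len 14)
step 19: "00111001110011100"  (len 17)
step 20: "0111001110011100"  (len 16)
step 21: "111001110011100"  (len 15)
step 22: "110011100111001"  (len 15)
step 23: "100111001110011100"  (len 18)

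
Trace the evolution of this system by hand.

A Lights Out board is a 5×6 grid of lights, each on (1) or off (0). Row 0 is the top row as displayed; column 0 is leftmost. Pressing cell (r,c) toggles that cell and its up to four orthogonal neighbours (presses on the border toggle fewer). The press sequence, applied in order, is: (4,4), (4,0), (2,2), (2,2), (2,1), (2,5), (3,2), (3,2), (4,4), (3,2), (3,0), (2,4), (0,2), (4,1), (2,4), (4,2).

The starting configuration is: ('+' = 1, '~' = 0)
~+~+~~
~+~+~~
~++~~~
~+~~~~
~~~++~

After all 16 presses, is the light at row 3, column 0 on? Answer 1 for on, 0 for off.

0

step 0: ~+~+~~
~+~+~~
~++~~~
~+~~~~
~~~++~
step 1: ~+~+~~
~+~+~~
~++~~~
~+~~+~
~~~~~+
step 2: ~+~+~~
~+~+~~
~++~~~
++~~+~
++~~~+
step 3: ~+~+~~
~+++~~
~~~+~~
+++~+~
++~~~+
step 4: ~+~+~~
~+~+~~
~++~~~
++~~+~
++~~~+
step 5: ~+~+~~
~~~+~~
+~~~~~
+~~~+~
++~~~+
step 6: ~+~+~~
~~~+~+
+~~~++
+~~~++
++~~~+
step 7: ~+~+~~
~~~+~+
+~+~++
++++++
+++~~+
step 8: ~+~+~~
~~~+~+
+~~~++
+~~~++
++~~~+
step 9: ~+~+~~
~~~+~+
+~~~++
+~~~~+
++~++~
step 10: ~+~+~~
~~~+~+
+~+~++
++++~+
+++++~
step 11: ~+~+~~
~~~+~+
~~+~++
~~++~+
~++++~
step 12: ~+~+~~
~~~+++
~~++~~
~~++++
~++++~
step 13: ~~+~~~
~~++++
~~++~~
~~++++
~++++~
step 14: ~~+~~~
~~++++
~~++~~
~+++++
+~~++~
step 15: ~~+~~~
~~++~+
~~+~++
~+++~+
+~~++~
step 16: ~~+~~~
~~++~+
~~+~++
~+~+~+
+++~+~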